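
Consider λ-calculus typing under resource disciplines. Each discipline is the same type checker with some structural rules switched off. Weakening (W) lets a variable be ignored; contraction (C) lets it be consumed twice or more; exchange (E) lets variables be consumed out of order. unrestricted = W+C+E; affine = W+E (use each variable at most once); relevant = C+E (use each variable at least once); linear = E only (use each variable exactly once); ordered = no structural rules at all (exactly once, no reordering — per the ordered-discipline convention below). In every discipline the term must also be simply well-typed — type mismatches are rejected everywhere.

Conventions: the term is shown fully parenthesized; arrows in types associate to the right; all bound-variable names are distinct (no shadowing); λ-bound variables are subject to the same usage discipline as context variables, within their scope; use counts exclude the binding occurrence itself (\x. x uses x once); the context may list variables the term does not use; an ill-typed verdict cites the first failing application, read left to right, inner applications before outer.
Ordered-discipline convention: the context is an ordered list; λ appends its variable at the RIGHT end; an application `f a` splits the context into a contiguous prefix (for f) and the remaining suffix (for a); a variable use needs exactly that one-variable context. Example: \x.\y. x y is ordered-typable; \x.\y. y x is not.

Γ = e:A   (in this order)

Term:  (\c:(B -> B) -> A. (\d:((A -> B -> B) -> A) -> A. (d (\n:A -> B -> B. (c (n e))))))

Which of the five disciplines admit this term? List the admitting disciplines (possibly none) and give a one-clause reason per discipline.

admitted by: linear, affine, relevant, unrestricted
usage: e: 1×; c (λ-bound): 1×; d (λ-bound): 1×; n (λ-bound): 1×
use order (left to right): d, c, n, e
typing: well-typed at ((B -> B) -> A) -> (((A -> B -> B) -> A) -> A) -> A
ordered: ✗, no ordered split (uses run d, c, n, e)
linear: ✓, single use per variable (e, c, d, n)
affine: ✓, none of e, c, d, n used more than once
relevant: ✓, every one of e, c, d, n appears
unrestricted: ✓, well-typed at ((B -> B) -> A) -> (((A -> B -> B) -> A) -> A) -> A; no restrictions here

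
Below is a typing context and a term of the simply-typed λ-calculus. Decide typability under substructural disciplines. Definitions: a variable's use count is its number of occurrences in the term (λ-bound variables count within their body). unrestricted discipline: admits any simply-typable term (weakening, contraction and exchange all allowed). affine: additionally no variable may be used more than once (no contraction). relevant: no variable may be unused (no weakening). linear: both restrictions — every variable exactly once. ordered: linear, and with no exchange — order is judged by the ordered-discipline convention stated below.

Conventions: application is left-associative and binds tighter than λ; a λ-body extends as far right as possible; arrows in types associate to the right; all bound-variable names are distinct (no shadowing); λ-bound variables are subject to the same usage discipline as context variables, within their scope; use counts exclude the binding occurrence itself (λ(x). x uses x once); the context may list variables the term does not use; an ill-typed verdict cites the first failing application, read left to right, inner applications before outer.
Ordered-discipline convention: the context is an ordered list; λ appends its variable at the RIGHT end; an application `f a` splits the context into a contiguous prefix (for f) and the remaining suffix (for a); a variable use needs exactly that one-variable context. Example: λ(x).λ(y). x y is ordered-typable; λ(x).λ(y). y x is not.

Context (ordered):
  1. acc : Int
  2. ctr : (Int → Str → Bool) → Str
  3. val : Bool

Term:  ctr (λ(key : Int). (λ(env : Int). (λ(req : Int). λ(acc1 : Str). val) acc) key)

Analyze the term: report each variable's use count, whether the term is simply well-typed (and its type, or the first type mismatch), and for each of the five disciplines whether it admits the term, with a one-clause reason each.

usage: acc: 1; ctr: 1; val: 1; key [bound]: 1; env [bound]: 0; req [bound]: 0; acc1 [bound]: 0
left-to-right use order: ctr, val, acc, key
typing: well-typed at Str
ordered: ✗, needs weakening: env, req, acc1 unused
linear: ✗, needs weakening: env, req, acc1 unused
affine: ✓, acc, ctr, val, key, env, req, acc1: no repeats, contraction unneeded
relevant: ✗, needs weakening: env, req, acc1 unused
unrestricted: ✓, type-checks (Str) and nothing is barred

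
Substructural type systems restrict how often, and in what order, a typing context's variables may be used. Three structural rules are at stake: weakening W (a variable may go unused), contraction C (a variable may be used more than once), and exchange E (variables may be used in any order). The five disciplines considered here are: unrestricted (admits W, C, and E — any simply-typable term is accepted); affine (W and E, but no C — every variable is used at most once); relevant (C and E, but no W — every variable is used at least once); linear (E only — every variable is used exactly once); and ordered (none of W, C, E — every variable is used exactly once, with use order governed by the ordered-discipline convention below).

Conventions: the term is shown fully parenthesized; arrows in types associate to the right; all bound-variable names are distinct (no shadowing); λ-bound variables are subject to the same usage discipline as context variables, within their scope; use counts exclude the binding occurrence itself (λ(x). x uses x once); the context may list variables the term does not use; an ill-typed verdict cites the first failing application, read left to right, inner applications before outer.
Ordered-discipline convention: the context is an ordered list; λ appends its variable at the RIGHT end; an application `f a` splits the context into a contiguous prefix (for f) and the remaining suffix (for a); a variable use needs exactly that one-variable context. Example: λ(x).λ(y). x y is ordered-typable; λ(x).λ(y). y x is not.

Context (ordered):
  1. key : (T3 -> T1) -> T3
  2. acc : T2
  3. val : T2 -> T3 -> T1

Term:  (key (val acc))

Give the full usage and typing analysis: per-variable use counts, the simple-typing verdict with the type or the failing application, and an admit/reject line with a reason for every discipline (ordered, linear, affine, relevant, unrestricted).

usage: key: 1; acc: 1; val: 1
order of uses: key, val, acc
typing: ✓ — T3
ordered: ✗, needs exchange: uses follow key, val, acc
linear: ✓, key, acc, val: one use apiece
affine: ✓, at most one use each (key, acc, val)
relevant: ✓, at least one use each (key, acc, val)
unrestricted: ✓, type-checks (T3) and nothing is barred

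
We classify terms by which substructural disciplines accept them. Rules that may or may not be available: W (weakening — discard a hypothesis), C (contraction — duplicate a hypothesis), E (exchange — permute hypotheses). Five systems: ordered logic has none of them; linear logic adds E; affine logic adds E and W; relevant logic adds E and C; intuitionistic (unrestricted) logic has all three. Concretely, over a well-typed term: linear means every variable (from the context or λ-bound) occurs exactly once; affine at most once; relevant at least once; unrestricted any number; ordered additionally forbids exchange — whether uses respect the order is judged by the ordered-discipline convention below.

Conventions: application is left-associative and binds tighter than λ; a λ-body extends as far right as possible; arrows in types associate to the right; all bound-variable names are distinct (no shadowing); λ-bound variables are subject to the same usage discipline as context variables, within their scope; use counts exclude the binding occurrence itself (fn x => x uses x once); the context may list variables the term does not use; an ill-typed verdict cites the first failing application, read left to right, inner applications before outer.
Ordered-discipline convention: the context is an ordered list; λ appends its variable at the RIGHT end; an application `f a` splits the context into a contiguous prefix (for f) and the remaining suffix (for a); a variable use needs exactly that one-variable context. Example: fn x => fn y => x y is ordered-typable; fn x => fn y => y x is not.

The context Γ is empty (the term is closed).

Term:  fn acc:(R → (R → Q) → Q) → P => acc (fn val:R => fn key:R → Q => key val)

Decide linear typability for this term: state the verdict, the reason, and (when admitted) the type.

yes — exactly-once usage across acc, val, key; term : ((R → (R → Q) → Q) → P) → P
variable uses: acc (λ-bound): 1×; val (λ-bound): 1×; key (λ-bound): 1×
order of uses: acc, key, val
typing: well-typed — term : ((R → (R → Q) → Q) → P) → P
per-discipline verdicts: ordered ✗; linear ✓; affine ✓; relevant ✓; unrestricted ✓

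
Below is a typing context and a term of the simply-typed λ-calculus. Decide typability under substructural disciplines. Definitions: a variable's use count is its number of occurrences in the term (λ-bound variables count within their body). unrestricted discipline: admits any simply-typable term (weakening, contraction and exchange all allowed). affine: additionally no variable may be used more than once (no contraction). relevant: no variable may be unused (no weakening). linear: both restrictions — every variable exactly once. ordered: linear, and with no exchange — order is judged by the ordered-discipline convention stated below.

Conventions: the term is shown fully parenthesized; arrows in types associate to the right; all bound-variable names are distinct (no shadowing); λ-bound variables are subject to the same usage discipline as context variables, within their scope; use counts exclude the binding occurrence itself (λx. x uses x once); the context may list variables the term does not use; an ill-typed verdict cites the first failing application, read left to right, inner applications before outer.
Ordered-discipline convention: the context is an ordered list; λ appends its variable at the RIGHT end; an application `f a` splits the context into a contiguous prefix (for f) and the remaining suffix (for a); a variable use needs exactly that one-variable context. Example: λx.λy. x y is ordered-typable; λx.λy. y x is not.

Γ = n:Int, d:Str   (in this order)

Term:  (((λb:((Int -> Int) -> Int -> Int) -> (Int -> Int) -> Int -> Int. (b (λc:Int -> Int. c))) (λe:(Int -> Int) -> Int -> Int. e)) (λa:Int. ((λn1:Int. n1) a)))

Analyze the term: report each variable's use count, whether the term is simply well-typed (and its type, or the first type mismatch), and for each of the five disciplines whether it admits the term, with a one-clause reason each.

variable uses: n: 0×; d: 0×; b (λ-bound): 1×; c (λ-bound): 1×; e (λ-bound): 1×; a (λ-bound): 1×; n1 (λ-bound): 1×
use order (left to right): b, c, e, n1, a
typing: ✓ — Int -> Int
ordered: ✗ — needs weakening: n, d unused
linear: ✗ — needs weakening: n, d unused
affine: ✓ — none of n, d, b, c, e, a, n1 used more than once
relevant: ✗ — needs weakening: n, d unused
unrestricted: ✓ — well-typed at Int -> Int; no restrictions here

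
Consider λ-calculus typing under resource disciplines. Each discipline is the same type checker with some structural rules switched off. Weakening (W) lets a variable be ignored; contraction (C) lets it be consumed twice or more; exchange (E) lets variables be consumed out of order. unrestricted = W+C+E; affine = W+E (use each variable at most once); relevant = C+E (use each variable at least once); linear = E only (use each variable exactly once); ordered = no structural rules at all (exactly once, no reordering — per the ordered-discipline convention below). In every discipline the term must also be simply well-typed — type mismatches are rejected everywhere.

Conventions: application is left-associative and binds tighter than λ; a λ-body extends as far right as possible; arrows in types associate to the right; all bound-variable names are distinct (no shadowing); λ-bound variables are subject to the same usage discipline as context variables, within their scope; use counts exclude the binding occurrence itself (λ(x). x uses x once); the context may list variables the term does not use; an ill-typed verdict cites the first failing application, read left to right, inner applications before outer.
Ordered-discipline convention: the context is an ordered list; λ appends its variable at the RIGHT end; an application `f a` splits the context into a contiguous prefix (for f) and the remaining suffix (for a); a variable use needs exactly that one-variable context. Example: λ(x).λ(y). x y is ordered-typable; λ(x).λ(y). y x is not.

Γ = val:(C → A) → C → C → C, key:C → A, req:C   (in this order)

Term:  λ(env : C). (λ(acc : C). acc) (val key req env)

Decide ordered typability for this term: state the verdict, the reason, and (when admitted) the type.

yes — val, key, req, env, acc: once each, no exchange needed; term : C → C
usage: val ×1, key ×1, req ×1, env (bound) ×1, acc (bound) ×1
order of uses: acc, val, key, req, env
typing: ✓ — C → C
summary: ordered ✓; linear ✓; affine ✓; relevant ✓; unrestricted ✓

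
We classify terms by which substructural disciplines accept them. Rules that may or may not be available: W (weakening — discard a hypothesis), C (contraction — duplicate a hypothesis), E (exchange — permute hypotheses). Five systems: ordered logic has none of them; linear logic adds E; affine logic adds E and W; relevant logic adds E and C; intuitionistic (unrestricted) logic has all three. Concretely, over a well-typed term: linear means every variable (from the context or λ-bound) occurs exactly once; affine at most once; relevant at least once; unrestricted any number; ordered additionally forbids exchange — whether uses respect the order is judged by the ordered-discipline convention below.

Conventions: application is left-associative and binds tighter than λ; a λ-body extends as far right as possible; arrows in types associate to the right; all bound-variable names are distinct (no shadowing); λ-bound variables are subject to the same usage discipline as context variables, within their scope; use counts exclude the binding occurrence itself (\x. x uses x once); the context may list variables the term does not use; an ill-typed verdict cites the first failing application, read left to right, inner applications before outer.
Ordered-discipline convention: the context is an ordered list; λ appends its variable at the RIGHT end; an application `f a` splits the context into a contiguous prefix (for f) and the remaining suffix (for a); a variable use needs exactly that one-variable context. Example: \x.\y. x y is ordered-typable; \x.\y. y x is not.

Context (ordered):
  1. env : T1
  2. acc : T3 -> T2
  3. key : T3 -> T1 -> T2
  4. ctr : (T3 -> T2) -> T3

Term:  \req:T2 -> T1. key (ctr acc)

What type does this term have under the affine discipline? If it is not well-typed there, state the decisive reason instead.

term : (T2 -> T1) -> T1 -> T2
variable uses: env: 0×; acc: 1×; key: 1×; ctr: 1×; req (λ-bound): 0×
use order (left to right): key, ctr, acc
typing: the term checks, with type (T2 -> T1) -> T1 -> T2
all disciplines: ordered ✗ | linear ✗ | affine ✓ | relevant ✗ | unrestricted ✓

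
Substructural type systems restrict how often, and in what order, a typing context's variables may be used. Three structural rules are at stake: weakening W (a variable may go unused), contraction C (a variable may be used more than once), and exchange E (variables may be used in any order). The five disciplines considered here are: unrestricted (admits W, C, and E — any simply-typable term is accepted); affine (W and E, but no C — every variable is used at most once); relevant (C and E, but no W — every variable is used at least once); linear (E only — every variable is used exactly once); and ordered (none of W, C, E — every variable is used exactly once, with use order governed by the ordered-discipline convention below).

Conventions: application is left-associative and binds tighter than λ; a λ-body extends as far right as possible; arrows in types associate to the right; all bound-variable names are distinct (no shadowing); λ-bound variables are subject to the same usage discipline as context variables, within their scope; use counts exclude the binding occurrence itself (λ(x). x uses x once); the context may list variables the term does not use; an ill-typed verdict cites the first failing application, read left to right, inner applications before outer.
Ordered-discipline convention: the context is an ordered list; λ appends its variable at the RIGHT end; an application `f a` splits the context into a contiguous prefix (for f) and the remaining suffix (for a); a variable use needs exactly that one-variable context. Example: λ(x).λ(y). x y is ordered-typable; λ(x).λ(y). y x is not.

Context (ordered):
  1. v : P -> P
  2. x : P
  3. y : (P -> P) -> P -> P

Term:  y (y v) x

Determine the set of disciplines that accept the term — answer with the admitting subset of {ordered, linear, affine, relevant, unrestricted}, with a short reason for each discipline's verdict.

accepted by: relevant, unrestricted
variable uses: v=1; x=1; y=2
order of uses: y, y, v, x
typing: ✓ — P
ordered: ✗, repeated use of y ×2
linear: ✗, repeated use of y ×2
affine: ✗, repeated use of y ×2
relevant: ✓, at least one use each (v, x, y)
unrestricted: ✓, simply typable at P; W, C, E all held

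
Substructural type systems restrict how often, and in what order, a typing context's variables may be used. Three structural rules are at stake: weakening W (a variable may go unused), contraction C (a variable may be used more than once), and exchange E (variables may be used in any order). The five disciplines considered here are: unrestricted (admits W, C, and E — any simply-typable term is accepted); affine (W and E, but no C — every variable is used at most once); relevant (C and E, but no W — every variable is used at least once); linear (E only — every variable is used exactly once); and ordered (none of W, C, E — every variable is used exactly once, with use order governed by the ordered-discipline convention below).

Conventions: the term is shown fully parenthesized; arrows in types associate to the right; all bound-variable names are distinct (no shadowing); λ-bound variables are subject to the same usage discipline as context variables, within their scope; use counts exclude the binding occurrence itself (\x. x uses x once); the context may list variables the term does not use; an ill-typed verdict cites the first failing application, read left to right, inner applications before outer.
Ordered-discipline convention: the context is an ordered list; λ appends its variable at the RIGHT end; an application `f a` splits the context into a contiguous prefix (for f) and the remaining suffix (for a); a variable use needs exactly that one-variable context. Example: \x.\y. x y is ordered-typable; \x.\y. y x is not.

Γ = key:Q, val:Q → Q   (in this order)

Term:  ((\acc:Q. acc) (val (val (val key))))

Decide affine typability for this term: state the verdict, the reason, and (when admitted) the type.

no — uses contraction: val ×3
counts: key: 1×, val: 3×, acc (bound): 1×
order of uses: acc, val, val, val, key
typing: well-typed — term : Q
all disciplines: ordered ✗, linear ✗, affine ✗, relevant ✓, unrestricted ✓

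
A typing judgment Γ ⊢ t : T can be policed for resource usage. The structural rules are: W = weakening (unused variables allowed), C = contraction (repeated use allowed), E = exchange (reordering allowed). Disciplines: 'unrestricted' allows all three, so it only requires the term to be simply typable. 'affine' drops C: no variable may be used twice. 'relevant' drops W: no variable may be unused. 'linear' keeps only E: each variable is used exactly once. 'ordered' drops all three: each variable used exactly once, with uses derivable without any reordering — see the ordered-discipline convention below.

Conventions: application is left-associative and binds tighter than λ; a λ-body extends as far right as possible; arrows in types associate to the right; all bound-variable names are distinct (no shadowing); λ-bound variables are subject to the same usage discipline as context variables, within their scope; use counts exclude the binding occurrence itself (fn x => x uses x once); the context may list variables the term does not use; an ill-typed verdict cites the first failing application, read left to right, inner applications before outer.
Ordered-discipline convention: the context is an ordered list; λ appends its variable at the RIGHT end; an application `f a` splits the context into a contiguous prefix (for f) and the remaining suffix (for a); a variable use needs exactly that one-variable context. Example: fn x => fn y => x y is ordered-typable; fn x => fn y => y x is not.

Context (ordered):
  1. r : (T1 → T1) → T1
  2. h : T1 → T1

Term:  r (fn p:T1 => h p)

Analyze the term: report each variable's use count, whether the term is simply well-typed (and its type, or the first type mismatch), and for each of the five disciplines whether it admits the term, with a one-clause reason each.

usage: r=1, h=1, p [bound]=1
uses in reading order: r, h, p
typing: ✓ — T1
ordered: ✓, single-use (r, h, p), ordered derivation ok
linear: ✓, each of r, h, p used exactly once
affine: ✓, r, h, p: no repeats, contraction unneeded
relevant: ✓, at least one use each (r, h, p)
unrestricted: ✓, type-checks (T1) and nothing is barred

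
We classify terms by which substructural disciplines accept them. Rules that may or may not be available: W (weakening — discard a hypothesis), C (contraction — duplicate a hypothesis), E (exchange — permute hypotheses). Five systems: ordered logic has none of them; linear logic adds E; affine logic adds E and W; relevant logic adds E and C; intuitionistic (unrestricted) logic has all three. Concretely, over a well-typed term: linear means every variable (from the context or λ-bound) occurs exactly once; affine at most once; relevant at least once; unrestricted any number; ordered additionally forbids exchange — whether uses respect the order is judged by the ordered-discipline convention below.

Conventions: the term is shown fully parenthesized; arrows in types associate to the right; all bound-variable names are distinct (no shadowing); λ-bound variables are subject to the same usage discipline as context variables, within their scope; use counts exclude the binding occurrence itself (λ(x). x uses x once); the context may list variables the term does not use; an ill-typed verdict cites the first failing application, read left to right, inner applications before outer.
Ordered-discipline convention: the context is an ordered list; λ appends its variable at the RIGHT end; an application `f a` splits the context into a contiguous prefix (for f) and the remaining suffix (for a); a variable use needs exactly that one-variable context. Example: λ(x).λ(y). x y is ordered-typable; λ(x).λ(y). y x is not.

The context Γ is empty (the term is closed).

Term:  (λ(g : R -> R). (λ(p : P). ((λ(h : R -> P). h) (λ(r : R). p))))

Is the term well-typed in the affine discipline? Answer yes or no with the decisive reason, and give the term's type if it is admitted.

yes — g, p, h, r: no repeats, contraction unneeded; term : (R -> R) -> P -> R -> P
variable uses: g (bound): 0, p (bound): 1, h (bound): 1, r (bound): 0
order of uses: h, p
typing: ✓ — (R -> R) -> P -> R -> P
summary: ordered ✗; linear ✗; affine ✓; relevant ✗; unrestricted ✓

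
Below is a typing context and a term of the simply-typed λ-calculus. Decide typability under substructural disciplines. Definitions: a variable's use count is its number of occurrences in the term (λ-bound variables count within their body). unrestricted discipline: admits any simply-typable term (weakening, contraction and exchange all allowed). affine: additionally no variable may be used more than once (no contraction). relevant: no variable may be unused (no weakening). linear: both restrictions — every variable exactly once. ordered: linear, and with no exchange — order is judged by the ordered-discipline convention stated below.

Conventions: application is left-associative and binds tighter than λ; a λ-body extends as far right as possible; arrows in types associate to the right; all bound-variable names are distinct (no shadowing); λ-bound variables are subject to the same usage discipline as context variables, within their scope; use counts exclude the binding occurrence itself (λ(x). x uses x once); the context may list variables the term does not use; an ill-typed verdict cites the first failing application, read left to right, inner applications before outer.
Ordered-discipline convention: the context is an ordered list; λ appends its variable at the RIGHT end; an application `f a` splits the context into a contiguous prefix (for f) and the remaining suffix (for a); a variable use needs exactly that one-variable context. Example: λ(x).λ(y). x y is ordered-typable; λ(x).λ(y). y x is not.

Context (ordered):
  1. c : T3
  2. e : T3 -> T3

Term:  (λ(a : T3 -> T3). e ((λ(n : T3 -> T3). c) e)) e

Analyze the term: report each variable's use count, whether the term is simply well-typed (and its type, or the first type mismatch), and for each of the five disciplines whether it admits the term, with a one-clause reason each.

usage: c: 1×, e: 3×, a (λ-bound): 0×, n (λ-bound): 0×
uses in reading order: e, c, e, e
typing: the term checks, with type T3
ordered: ✗, e ×3 used more than once (contraction); a, n left unused
linear: ✗, e ×3 used more than once (contraction); a, n left unused
affine: ✗, e ×3 used more than once (contraction)
relevant: ✗, a, n left unused
unrestricted: ✓, well-typed at T3; no restrictions here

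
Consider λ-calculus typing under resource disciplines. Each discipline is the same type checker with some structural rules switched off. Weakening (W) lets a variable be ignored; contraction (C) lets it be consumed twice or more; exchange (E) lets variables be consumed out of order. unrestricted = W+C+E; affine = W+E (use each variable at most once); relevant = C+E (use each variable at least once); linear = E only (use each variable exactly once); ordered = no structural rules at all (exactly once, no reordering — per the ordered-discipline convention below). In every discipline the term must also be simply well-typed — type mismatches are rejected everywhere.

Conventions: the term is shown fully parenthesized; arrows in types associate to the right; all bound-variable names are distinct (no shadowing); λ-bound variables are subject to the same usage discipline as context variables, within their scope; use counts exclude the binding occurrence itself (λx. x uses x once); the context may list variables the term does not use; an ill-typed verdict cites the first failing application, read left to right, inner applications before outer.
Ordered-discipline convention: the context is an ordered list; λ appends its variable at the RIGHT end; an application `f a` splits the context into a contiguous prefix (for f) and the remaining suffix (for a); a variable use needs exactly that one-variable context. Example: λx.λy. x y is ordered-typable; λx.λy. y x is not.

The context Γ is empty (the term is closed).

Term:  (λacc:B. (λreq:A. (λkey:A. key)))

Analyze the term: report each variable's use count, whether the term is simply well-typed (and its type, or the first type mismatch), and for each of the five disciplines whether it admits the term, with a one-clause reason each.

usage: acc (λ-bound)=0, req (λ-bound)=0, key (λ-bound)=1
use order (left to right): key
typing: the term checks, with type B -> A -> A -> A
ordered: ✗ — unused: acc, req — weakening required
linear: ✗ — unused: acc, req — weakening required
affine: ✓ — none of acc, req, key used more than once
relevant: ✗ — unused: acc, req — weakening required
unrestricted: ✓ — well-typed at B -> A -> A -> A; no restrictions here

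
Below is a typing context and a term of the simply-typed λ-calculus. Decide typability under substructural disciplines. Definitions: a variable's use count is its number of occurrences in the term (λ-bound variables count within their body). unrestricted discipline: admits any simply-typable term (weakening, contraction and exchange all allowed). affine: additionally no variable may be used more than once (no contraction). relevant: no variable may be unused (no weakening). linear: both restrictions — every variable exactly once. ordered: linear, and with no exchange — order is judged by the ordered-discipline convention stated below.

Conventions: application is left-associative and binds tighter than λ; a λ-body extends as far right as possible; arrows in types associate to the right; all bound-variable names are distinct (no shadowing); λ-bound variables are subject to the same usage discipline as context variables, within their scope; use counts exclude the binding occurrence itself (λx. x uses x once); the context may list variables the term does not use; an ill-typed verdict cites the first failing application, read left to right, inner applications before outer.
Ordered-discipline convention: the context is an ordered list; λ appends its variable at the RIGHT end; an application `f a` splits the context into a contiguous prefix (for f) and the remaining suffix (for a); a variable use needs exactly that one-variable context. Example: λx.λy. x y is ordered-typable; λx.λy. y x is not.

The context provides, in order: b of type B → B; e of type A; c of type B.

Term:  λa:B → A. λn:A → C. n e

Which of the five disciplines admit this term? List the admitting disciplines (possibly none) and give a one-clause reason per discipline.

admitting disciplines: affine, unrestricted
usage: b: 0×, e: 1×, c: 0×, a (λ-bound): 0×, n (λ-bound): 1×
left-to-right use order: n, e
typing: well-typed at (B → A) → (A → C) → C
ordered ✗ (b, c, a left unused)
linear ✗ (b, c, a left unused)
affine ✓ (b, e, c, a, n: no repeats, contraction unneeded)
relevant ✗ (b, c, a left unused)
unrestricted ✓ (well-typed at (B → A) → (A → C) → C; no restrictions here)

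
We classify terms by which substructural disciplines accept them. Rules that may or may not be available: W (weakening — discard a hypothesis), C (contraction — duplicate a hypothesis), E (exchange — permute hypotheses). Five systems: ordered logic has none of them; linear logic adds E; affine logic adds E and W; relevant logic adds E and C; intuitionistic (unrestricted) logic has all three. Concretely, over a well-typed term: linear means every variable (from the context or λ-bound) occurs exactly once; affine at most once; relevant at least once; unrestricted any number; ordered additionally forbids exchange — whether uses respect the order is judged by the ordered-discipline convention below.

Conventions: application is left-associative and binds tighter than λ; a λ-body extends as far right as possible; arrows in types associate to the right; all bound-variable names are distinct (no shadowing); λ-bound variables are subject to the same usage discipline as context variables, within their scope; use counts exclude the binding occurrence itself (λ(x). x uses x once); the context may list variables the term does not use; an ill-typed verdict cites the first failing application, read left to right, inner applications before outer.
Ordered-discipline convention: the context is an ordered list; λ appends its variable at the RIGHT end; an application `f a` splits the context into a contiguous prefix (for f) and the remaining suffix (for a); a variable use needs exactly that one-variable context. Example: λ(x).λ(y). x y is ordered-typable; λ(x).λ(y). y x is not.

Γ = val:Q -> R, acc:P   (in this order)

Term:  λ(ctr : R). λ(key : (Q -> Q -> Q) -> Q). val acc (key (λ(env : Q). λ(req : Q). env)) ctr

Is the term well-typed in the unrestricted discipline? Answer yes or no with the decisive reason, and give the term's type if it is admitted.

no — fails simple typing
use counts: val: 1×; acc: 1×; ctr [bound]: 1×; key [bound]: 1×; env [bound]: 1×; req [bound]: 0×
left-to-right use order: val, acc, key, env, ctr
typing: ill-typed: an argument P mismatches the expected Q
per-discipline verdicts: ordered ✗ · linear ✗ · affine ✗ · relevant ✗ · unrestricted ✗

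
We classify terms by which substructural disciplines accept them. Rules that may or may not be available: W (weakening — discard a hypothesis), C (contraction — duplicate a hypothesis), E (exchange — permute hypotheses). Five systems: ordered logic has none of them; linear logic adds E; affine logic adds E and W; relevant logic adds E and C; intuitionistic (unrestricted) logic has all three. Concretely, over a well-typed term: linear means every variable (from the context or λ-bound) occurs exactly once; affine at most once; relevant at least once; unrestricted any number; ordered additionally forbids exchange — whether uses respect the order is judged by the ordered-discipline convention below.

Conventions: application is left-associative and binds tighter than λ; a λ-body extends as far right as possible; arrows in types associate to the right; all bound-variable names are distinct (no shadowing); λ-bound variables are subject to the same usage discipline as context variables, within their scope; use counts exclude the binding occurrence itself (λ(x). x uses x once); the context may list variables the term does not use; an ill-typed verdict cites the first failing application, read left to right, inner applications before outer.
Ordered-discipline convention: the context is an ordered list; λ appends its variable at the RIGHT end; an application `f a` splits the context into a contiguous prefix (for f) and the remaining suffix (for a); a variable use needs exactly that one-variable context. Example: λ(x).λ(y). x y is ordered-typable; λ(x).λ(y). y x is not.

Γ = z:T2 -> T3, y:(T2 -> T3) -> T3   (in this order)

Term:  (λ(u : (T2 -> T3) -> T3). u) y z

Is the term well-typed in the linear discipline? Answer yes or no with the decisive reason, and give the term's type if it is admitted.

yes — z, y, u: one use apiece; term : T3
counts: z: 1×; y: 1×; u [bound]: 1×
left-to-right use order: u, y, z
typing: the term checks, with type T3
across the five disciplines: ordered ✗, linear ✓, affine ✓, relevant ✓, unrestricted ✓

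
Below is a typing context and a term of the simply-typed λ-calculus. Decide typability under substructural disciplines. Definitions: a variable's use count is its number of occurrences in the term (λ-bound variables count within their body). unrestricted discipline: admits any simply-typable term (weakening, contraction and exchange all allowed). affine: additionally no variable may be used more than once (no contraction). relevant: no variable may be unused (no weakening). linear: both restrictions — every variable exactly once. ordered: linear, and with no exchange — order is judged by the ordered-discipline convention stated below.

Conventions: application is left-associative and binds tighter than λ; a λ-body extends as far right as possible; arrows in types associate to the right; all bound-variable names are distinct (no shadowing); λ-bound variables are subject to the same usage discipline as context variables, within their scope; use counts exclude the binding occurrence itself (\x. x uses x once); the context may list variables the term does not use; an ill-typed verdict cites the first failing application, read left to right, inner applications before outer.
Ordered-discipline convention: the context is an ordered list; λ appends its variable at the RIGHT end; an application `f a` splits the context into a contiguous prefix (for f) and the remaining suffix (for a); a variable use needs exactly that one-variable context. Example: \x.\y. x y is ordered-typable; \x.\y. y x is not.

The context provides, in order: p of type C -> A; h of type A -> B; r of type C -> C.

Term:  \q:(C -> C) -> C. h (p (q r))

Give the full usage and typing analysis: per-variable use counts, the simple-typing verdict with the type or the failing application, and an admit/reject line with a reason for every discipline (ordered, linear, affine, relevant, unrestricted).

counts: p ×1; h ×1; r ×1; q (bound) ×1
left-to-right use order: h, p, q, r
typing: well-typed — term : ((C -> C) -> C) -> B
ordered: ✗ — needs exchange: uses follow h, p, q, r
linear: ✓ — p, h, r, q: one use apiece
affine: ✓ — no duplicate uses among p, h, r, q
relevant: ✓ — every one of p, h, r, q appears
unrestricted: ✓ — type-checks (((C -> C) -> C) -> B) and nothing is barred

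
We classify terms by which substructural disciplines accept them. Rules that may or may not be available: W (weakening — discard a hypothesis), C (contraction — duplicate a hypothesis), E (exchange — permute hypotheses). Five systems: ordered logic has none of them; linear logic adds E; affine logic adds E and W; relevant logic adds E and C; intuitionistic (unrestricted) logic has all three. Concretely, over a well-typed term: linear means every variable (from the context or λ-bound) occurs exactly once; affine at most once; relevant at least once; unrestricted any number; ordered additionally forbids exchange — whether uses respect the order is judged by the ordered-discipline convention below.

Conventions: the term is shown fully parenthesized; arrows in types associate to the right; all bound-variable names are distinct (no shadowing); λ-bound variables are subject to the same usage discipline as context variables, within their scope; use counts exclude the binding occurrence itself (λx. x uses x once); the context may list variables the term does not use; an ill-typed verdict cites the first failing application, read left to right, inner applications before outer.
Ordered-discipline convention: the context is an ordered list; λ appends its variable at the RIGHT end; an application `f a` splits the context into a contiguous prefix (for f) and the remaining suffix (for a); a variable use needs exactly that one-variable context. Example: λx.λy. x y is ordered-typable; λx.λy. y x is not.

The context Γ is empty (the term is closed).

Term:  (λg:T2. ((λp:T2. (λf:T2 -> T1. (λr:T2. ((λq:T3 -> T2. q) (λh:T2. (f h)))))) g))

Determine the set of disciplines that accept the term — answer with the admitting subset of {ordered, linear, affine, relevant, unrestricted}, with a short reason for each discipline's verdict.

admitted by: none
variable uses: g (bound): 1×; p (bound): 0×; f (bound): 1×; r (bound): 0×; q (bound): 1×; h (bound): 1×
left-to-right use order: q, f, h, g
typing: ill-typed: argument of type T2 -> T1 where T3 -> T2 is required
ordered ✗ (the type mismatch rejects it)
linear ✗ (not simply typable)
affine ✗ (fails simple typing)
relevant ✗ (a type mismatch blocks all five)
unrestricted ✗ (the type mismatch rejects it)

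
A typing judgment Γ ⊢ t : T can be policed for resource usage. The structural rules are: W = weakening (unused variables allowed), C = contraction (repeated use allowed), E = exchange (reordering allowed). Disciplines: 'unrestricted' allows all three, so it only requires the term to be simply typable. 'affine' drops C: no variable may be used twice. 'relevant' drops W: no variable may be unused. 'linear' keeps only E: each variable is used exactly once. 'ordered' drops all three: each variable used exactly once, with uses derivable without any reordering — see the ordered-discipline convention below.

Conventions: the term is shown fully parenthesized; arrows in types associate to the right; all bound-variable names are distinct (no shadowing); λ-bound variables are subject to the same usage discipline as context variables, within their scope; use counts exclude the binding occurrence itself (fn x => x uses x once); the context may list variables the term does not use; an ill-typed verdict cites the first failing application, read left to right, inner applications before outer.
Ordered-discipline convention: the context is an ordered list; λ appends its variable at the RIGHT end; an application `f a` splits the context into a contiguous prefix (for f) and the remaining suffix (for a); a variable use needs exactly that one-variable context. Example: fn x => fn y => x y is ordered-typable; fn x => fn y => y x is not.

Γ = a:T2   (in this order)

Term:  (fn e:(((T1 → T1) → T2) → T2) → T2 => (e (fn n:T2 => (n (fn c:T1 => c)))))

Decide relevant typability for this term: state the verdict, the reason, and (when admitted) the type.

no — not simply typable
variable uses: a ×0, e [bound] ×1, n [bound] ×1, c [bound] ×1
order of uses: e, n, c
typing: ill-typed: applying a non-function (T2)
across the five disciplines: ordered ✗, linear ✗, affine ✗, relevant ✗, unrestricted ✗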